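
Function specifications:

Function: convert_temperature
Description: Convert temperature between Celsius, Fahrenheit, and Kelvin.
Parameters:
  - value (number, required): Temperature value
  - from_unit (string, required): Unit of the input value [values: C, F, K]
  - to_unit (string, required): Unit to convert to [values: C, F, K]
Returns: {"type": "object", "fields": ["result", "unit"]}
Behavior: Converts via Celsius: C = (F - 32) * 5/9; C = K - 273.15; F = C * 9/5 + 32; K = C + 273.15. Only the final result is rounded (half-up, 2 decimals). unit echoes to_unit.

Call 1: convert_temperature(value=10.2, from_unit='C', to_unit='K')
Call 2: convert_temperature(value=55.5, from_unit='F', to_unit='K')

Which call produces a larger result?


Call 1:
  Input already in C: 10.2
  To K: 10.2 + 273.15 = 283.35
  Round to 2 decimals: 283.35
  -> 283.35 K
Call 2:
  To C: (55.5 - 32) * 5/9 = 13.055556
  To K: 13.055556 + 273.15 = 286.205556
  Round to 2 decimals: 286.21
  -> 286.21 K
Call 2 (286.21 K)


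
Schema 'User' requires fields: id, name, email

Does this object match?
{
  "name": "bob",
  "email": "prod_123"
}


Checking required fields...
Missing: id
Invalid - missing required field 'id'


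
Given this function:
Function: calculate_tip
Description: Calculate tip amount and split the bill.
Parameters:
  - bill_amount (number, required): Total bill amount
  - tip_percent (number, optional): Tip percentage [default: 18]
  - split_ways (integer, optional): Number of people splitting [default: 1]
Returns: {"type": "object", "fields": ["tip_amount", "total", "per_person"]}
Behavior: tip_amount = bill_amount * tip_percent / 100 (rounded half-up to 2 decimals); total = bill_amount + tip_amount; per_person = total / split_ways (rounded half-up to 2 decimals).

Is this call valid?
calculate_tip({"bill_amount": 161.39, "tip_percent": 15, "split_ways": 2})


Checking all required parameters present and types match... All valid.
Valid


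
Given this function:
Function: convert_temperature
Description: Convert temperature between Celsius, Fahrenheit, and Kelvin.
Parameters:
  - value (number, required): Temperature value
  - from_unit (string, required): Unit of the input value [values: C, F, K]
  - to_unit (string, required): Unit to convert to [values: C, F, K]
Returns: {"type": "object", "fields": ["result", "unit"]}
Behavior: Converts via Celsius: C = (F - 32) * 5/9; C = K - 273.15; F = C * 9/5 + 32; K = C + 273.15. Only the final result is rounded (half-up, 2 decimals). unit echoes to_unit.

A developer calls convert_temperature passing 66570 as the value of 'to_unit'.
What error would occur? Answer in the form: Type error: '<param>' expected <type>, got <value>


Spec: 'to_unit' is declared as string; 66570 is an integer.
Type error: 'to_unit' expected string, got 66570


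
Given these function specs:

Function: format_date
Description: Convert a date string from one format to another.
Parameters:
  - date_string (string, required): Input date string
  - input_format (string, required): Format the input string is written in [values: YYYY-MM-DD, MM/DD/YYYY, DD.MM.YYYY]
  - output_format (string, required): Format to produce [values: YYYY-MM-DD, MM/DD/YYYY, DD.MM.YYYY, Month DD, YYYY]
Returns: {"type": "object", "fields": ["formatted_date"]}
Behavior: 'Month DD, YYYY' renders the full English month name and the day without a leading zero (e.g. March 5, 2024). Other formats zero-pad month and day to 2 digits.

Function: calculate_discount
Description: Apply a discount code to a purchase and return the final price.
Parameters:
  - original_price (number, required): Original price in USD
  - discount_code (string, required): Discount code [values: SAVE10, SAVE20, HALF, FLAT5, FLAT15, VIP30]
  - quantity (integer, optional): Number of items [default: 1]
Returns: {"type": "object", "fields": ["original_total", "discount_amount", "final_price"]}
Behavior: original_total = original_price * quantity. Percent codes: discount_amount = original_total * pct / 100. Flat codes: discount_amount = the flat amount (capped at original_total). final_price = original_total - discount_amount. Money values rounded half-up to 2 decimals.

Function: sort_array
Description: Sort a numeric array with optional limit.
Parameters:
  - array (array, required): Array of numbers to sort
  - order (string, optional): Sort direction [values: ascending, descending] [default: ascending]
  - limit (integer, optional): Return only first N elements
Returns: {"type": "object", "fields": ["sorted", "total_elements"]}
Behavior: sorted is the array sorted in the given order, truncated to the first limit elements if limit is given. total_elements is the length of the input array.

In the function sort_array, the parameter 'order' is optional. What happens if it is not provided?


The sort_array spec declares:
  - order (string, optional): Sort direction [values: ascending, descending] [default: ascending]
It defaults to ascending


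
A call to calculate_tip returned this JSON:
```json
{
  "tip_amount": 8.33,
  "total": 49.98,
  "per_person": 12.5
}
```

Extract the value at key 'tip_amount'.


8.33


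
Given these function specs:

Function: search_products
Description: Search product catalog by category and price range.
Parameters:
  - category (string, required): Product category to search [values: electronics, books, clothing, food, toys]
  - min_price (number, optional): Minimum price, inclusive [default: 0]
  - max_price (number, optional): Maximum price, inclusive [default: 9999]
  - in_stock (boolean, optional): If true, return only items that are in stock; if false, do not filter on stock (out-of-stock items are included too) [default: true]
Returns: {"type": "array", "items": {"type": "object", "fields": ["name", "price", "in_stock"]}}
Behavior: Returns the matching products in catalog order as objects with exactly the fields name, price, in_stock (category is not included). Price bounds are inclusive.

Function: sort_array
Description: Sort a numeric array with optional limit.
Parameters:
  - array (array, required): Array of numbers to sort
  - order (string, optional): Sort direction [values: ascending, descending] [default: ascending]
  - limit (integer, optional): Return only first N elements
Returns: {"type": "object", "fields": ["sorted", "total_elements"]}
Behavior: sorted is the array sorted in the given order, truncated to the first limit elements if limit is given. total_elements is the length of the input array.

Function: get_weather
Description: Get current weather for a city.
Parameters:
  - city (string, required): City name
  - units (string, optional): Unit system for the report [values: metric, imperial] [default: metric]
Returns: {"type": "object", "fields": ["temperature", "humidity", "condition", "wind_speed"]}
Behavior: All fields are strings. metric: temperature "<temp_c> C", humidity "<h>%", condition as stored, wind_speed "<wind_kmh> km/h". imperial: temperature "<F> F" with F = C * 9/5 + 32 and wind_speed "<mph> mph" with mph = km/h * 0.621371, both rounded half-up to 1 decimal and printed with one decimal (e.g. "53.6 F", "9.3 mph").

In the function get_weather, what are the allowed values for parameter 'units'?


The get_weather spec declares:
  - units (string, optional): Unit system for the report [values: metric, imperial] [default: metric]
Allowed values:
metric, imperial


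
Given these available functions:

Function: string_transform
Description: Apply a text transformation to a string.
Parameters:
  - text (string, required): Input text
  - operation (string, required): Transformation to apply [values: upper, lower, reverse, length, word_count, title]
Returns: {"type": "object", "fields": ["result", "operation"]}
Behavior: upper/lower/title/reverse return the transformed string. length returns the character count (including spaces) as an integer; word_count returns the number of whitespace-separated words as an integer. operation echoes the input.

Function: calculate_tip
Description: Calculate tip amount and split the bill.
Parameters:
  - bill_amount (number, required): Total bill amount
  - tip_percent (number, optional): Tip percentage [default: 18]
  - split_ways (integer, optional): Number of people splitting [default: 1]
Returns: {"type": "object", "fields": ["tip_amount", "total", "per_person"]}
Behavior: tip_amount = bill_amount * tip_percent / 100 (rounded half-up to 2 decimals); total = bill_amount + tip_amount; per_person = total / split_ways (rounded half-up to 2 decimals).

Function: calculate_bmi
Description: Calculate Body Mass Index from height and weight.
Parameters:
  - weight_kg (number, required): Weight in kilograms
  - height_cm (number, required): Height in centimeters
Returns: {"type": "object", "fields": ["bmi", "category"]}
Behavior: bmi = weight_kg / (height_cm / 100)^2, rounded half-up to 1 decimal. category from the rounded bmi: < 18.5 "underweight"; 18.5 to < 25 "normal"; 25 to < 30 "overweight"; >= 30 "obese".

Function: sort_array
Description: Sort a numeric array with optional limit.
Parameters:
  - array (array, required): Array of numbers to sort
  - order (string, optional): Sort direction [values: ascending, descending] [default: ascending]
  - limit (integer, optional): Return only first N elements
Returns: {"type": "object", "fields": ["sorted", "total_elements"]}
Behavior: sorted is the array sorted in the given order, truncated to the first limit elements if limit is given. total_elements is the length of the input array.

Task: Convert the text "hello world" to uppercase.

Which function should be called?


The task needs a function whose description is: Apply a text transformation to a string.
string_transform


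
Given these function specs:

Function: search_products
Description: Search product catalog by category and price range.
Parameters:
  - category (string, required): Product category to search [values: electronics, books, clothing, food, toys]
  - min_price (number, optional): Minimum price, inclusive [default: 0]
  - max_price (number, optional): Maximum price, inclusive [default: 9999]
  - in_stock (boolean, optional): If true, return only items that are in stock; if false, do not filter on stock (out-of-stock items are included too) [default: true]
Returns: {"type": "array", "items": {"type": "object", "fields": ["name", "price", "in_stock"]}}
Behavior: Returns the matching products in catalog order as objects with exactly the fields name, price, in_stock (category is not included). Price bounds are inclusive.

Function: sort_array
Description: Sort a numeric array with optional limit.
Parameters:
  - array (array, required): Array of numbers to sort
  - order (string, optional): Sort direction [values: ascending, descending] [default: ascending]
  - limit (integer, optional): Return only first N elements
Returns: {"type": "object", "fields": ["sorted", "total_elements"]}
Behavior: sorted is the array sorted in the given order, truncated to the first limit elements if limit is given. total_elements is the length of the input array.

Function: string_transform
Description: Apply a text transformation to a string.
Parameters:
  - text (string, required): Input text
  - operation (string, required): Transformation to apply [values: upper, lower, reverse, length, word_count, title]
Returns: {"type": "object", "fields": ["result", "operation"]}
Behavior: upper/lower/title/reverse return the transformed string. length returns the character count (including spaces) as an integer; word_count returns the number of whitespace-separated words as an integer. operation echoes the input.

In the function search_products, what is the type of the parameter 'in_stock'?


The search_products spec declares:
  - in_stock (boolean, optional): If true, return only items that are in stock; if false, do not filter on stock (out-of-stock items are included too) [default: true]
Type:
boolean


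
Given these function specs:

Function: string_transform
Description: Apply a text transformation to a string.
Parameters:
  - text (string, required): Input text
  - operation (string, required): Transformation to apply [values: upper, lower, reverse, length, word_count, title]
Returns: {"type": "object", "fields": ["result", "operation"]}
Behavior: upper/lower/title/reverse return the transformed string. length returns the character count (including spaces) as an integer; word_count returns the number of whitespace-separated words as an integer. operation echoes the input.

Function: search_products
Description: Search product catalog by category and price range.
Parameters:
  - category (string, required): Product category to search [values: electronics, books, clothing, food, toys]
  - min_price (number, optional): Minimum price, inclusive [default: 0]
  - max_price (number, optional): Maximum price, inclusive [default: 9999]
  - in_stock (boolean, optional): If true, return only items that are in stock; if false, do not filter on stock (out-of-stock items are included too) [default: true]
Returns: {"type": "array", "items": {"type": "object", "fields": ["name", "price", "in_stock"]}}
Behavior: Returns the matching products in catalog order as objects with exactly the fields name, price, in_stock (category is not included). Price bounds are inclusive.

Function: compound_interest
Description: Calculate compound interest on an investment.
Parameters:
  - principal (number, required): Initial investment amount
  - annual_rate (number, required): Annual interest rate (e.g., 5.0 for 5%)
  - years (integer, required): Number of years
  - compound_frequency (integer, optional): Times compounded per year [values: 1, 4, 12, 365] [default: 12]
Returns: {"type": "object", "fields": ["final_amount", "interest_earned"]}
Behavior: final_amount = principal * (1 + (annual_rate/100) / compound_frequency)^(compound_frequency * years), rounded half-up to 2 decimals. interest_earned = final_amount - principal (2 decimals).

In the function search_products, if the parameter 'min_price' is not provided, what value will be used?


The search_products spec declares:
  - min_price (number, optional): Minimum price, inclusive [default: 0]
Default:
0


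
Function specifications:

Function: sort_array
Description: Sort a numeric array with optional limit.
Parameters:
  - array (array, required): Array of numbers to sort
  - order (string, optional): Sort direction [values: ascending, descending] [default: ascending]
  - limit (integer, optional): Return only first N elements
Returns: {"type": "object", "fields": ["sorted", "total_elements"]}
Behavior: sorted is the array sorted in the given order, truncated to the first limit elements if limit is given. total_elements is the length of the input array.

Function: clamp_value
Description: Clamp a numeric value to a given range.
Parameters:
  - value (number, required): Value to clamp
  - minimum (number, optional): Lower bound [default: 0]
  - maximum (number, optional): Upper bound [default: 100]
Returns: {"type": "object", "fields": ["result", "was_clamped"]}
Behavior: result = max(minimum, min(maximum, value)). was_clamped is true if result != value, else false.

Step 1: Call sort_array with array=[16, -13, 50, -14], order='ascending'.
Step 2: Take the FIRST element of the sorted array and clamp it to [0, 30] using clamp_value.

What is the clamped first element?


Step 1: sort_array(order=ascending)
  sorted: [-14, -13, 16, 50]
  -> first element = -14
Step 2: clamp_value(value=-14, minimum=0, maximum=30)
  result = max(0, min(30, -14)) = max(0, -14) = 0
  was_clamped = (0 != -14) = true
  -> result = 0
0


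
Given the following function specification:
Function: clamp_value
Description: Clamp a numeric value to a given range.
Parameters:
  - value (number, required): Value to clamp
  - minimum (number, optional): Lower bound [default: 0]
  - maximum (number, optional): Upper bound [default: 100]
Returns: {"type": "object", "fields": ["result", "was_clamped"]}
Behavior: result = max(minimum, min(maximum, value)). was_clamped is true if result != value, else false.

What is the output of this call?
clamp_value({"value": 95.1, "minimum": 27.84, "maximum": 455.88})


result = max(27.84, min(455.88, 95.1)) = max(27.84, 95.1) = 95.1
was_clamped = (95.1 != 95.1) = false
Output:
{"result": 95.1, "was_clamped": false}


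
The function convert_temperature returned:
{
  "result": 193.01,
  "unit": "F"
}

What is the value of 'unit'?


F


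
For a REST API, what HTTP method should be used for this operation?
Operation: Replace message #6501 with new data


GET = read, POST = create, PUT = update/replace, DELETE = remove
This operation is an update/replace.
PUT


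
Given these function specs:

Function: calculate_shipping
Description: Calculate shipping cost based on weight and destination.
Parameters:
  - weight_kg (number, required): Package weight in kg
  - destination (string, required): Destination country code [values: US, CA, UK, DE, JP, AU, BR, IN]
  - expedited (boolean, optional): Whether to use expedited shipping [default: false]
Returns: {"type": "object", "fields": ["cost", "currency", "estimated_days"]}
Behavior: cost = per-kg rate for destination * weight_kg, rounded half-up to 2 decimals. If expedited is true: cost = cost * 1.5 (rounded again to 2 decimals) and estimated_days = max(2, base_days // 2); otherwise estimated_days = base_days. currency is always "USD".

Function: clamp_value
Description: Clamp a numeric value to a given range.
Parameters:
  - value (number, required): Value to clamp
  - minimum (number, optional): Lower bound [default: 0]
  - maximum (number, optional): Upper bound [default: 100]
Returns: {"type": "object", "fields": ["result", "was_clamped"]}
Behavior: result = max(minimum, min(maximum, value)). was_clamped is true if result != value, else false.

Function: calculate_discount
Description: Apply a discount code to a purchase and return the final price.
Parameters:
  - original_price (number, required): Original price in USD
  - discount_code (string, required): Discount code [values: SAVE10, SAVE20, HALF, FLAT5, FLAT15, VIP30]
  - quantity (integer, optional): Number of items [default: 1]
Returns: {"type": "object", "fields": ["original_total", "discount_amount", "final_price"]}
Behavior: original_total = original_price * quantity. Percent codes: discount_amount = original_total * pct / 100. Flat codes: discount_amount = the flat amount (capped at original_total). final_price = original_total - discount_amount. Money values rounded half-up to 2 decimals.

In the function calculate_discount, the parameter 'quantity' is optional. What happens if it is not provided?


The calculate_discount spec declares:
  - quantity (integer, optional): Number of items [default: 1]
It defaults to 1


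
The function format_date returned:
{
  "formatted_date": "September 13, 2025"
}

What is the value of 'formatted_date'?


September 13, 2025


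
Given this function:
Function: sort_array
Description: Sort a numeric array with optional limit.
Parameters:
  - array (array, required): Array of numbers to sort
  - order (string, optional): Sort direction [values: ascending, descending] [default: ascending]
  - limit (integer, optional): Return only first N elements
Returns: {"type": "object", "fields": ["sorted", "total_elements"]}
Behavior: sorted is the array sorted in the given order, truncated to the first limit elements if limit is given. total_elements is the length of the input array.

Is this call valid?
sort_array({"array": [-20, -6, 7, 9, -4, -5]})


Checking all required parameters present and types match... All valid.
Valid


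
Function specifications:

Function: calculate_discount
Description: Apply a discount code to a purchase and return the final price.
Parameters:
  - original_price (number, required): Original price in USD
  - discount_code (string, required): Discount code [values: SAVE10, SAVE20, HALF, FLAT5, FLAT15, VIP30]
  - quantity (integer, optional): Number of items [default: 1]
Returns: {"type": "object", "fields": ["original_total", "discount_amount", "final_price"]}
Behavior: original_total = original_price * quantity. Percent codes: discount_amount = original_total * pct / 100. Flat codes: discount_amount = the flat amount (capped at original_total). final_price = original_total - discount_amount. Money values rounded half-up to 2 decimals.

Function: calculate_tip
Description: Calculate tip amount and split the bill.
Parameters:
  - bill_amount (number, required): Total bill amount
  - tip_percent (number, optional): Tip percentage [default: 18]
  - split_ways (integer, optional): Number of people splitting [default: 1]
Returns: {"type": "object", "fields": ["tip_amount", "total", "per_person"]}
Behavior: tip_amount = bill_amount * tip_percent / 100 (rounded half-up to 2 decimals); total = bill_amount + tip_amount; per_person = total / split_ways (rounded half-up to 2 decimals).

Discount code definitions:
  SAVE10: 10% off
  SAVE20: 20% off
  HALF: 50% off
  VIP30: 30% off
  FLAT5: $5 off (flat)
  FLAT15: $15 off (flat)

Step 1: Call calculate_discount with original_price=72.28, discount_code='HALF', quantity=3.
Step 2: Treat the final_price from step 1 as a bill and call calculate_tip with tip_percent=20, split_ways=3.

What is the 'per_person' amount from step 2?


Step 1: calculate_discount(original_price=72.28, discount_code=HALF, quantity=3)
  original_total = 72.28 * 3 = 216.84
  HALF = 50% off: discount_amount = 216.84 * 50/100 = 108.42 -> 108.42
  final_price = 216.84 - 108.42 = 108.42
  -> final_price = 108.42
Step 2: calculate_tip(bill_amount=108.42, tip_percent=20, split_ways=3)
  tip_amount = 108.42 * 20/100 = 21.684 -> 21.68
  total = 108.42 + 21.68 = 130.10
  per_person = 130.10 / 3 = 43.366667 -> 43.37
  -> per_person = 43.37
$43.37


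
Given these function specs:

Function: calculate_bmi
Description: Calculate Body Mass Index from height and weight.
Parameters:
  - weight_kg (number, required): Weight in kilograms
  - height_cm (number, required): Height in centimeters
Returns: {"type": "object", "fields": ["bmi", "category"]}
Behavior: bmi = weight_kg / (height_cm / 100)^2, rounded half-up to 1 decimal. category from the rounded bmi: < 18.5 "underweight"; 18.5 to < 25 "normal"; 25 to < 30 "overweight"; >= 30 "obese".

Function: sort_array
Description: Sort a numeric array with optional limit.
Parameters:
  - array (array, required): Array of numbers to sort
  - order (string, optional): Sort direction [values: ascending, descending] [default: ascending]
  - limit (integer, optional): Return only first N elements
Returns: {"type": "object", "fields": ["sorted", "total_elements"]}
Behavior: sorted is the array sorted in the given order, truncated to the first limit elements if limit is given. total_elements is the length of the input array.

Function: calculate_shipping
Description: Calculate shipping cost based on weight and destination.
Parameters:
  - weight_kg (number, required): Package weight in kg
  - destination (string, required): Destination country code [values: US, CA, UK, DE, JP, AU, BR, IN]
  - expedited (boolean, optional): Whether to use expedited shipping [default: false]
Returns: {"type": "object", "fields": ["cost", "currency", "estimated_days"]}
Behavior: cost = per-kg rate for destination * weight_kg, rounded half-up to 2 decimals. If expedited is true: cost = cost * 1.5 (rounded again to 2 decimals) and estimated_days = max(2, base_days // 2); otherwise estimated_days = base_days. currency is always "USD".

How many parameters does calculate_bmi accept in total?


Parameters of calculate_bmi: weight_kg (required), height_cm (required)
Total:
2


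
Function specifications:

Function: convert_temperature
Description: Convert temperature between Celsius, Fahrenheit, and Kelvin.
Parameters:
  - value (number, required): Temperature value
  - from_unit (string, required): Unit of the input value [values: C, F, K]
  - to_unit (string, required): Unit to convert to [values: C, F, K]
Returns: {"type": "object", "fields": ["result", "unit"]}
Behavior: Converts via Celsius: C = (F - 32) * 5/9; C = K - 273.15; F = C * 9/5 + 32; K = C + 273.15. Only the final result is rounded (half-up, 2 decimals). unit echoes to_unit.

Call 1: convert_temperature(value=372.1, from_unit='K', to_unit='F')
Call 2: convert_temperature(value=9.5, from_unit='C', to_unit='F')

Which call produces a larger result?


Call 1:
  To C: 372.1 - 273.15 = 98.95
  To F: 98.95 * 9/5 + 32 = 210.11
  Round to 2 decimals: 210.11
  -> 210.11 F
Call 2:
  Input already in C: 9.5
  To F: 9.5 * 9/5 + 32 = 49.1
  Round to 2 decimals: 49.1
  -> 49.1 F
Call 1 (210.11 F)


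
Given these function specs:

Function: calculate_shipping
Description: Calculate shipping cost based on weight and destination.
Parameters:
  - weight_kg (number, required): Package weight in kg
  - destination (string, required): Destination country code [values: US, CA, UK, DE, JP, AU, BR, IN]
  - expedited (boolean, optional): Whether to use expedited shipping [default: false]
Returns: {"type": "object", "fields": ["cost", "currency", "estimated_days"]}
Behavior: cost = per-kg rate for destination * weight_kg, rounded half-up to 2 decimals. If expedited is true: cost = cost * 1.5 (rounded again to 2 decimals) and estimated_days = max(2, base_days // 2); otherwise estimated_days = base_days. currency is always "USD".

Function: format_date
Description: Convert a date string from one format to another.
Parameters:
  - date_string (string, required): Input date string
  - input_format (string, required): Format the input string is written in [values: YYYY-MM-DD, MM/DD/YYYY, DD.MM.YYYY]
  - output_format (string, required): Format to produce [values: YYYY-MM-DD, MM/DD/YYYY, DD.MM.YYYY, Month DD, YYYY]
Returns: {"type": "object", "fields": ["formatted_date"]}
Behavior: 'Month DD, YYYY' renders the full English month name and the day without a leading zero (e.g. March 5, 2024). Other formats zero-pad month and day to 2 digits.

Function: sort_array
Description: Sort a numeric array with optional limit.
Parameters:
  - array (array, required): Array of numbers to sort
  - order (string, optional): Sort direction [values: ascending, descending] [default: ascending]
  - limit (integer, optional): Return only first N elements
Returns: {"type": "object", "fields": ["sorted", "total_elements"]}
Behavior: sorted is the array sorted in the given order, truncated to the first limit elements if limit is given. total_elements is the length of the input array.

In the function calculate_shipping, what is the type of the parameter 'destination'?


The calculate_shipping spec declares:
  - destination (string, required): Destination country code [values: US, CA, UK, DE, JP, AU, BR, IN]
Type:
string


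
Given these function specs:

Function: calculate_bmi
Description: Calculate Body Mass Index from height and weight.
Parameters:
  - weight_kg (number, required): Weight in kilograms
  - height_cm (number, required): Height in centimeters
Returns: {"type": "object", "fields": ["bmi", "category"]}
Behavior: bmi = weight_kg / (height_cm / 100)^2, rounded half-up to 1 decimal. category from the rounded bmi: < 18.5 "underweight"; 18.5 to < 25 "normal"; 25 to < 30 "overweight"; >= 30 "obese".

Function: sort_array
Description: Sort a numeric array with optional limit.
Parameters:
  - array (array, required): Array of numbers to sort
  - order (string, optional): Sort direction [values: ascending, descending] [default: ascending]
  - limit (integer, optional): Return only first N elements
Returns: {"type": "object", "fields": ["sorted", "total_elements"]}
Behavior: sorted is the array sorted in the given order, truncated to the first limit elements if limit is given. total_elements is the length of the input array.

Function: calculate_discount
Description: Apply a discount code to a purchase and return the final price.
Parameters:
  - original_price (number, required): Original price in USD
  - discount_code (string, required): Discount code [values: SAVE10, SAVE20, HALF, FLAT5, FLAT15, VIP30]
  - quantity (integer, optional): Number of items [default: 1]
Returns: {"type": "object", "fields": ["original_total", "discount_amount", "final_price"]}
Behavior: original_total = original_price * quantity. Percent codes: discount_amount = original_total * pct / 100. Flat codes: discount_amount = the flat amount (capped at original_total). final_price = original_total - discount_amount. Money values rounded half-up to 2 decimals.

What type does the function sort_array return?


The sort_array spec declares Returns: {"type": "object", "fields": ["sorted", "total_elements"]}
Type:
object


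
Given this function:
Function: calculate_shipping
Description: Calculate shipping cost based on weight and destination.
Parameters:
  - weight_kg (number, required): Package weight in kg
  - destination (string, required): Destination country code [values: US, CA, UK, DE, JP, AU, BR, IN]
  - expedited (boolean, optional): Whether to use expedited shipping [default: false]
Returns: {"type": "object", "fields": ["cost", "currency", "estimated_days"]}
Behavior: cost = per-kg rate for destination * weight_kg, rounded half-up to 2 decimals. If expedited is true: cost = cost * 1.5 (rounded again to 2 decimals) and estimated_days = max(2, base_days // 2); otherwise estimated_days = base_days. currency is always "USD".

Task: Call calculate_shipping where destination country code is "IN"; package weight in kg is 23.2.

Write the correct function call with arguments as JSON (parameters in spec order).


Mapping each described value to its parameter name:
  'Destination country code' -> destination = "IN"
  'Package weight in kg' -> weight_kg = 23.2
calculate_shipping({"weight_kg": 23.2, "destination": "IN"})


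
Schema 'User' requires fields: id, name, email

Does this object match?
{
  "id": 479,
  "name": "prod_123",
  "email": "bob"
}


Checking required fields... All present.
Valid - all required fields present


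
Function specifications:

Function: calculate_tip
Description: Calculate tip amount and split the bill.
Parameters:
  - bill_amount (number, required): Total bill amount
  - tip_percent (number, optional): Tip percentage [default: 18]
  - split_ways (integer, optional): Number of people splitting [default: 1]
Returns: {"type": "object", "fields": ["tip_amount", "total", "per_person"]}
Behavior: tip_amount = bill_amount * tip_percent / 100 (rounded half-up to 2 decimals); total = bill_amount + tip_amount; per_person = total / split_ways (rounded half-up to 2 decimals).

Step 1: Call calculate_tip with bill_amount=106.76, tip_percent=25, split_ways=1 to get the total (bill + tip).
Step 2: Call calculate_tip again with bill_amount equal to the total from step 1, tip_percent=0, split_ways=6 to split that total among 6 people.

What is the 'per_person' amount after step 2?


Step 1: calculate_tip(bill_amount=106.76, tip_percent=25, split_ways=1)
  tip_amount = 106.76 * 25/100 = 26.69 -> 26.69
  total = 106.76 + 26.69 = 133.45
  per_person = 133.45 / 1 = 133.45 -> 133.45
  -> total = 133.45
Step 2: calculate_tip(bill_amount=133.45, tip_percent=0, split_ways=6)
  tip_amount = 133.45 * 0/100 = 0 -> 0.00
  total = 133.45 + 0.00 = 133.45
  per_person = 133.45 / 6 = 22.241667 -> 22.24
  -> per_person = 22.24
$22.24


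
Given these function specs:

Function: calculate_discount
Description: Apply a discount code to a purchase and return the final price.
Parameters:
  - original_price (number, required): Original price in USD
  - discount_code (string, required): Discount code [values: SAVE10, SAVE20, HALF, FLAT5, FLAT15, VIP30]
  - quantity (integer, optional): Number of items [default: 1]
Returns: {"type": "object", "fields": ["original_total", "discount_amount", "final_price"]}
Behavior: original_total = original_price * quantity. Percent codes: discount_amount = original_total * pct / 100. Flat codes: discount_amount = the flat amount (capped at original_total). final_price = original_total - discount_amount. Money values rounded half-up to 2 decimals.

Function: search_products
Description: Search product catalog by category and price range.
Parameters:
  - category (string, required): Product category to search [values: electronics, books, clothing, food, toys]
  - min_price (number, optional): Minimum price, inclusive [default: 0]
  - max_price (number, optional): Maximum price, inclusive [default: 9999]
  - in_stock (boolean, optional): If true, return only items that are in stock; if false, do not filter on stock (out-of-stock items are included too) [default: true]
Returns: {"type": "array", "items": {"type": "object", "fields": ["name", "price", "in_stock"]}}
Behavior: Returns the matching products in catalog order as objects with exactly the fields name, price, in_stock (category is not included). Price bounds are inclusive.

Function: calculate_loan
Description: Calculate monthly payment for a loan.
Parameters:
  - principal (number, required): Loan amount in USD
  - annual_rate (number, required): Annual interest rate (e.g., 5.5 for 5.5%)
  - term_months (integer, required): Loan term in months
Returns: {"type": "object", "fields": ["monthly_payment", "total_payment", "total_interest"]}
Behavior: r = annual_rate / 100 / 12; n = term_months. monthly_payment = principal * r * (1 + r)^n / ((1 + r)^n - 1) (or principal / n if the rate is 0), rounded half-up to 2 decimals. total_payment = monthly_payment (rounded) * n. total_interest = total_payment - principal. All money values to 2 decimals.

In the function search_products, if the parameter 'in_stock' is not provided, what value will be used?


The search_products spec declares:
  - in_stock (boolean, optional): If true, return only items that are in stock; if false, do not filter on stock (out-of-stock items are included too) [default: true]
Default:
true


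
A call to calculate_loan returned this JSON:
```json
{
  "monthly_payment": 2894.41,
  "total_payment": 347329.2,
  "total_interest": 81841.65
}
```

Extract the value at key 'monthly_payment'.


2894.41


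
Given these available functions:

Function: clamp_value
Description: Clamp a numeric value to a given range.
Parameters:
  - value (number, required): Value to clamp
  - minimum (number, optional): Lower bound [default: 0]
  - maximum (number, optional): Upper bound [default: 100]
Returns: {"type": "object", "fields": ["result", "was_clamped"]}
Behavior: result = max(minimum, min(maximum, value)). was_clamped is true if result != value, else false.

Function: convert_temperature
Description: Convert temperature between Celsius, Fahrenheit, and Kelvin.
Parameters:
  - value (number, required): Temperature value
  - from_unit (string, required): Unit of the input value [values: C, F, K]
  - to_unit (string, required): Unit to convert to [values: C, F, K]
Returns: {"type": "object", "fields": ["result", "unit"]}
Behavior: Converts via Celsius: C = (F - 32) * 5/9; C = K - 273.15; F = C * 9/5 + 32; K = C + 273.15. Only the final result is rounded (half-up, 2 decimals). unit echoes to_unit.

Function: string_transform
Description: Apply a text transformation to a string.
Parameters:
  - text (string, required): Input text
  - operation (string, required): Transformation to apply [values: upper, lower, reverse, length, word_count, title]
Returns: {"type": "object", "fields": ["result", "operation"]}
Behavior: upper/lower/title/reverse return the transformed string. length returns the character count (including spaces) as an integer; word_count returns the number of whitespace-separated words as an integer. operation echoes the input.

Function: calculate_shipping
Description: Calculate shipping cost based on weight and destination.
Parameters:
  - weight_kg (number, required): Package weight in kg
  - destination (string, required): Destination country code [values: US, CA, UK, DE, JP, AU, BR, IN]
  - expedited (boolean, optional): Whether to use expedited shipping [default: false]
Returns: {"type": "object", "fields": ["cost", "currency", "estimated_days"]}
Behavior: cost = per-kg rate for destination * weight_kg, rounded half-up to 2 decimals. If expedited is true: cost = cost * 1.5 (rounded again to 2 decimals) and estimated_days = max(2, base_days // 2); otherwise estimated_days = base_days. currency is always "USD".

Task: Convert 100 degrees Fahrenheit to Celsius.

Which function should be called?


The task needs a function whose description is: Convert temperature between Celsius, Fahrenheit, and Kelvin.
convert_temperature


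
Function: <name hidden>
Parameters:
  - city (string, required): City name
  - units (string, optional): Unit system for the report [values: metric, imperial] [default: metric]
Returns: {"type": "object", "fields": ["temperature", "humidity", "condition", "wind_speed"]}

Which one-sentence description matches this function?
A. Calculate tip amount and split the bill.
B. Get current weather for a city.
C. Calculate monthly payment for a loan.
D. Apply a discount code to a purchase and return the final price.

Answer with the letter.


Parameters city, units and return ["temperature", "humidity", "condition", "wind_speed"] fit: Get current weather for a city.
B


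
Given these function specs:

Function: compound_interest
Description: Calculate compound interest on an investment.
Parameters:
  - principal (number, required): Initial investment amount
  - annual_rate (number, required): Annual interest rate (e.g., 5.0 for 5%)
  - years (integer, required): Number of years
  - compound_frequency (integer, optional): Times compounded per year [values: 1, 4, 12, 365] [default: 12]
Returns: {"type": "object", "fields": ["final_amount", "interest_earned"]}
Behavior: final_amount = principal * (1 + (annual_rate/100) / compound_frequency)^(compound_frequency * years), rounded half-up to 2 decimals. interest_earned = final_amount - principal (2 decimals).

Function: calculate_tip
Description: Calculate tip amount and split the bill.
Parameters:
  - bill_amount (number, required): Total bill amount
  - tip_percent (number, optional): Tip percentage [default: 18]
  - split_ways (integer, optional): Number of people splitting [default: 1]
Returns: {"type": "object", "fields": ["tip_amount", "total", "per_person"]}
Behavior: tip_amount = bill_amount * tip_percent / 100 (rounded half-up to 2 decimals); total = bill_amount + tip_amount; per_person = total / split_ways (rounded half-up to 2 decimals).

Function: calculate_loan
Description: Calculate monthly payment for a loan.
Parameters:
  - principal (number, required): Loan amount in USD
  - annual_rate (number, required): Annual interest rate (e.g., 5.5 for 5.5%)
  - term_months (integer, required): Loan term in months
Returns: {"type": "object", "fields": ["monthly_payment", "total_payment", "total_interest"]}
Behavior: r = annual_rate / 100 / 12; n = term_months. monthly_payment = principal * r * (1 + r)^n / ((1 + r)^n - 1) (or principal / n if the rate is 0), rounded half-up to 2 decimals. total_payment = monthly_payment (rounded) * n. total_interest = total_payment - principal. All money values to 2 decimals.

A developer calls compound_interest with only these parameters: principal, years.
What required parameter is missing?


Required parameters: principal, annual_rate, years
Provided: principal, years
Missing: annual_rate
annual_rate


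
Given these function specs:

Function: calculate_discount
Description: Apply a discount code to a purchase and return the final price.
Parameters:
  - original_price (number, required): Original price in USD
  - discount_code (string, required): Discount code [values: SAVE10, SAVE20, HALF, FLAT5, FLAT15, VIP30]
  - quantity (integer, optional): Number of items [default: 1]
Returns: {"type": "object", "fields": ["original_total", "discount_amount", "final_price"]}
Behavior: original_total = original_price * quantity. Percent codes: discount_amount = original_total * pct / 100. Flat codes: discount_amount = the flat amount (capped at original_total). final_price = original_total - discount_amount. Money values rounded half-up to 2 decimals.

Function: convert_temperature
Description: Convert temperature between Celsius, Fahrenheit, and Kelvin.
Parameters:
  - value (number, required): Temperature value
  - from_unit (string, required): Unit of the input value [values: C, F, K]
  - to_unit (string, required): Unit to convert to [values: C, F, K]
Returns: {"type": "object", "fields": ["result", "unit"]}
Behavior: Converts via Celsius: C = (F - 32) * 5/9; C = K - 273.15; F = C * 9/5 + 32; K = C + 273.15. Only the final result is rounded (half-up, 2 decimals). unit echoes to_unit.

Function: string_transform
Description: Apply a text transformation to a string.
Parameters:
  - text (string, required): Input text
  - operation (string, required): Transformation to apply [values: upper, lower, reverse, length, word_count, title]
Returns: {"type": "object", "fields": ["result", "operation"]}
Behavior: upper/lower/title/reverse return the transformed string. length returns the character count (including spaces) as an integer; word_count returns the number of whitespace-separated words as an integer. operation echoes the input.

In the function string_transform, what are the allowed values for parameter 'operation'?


The string_transform spec declares:
  - operation (string, required): Transformation to apply [values: upper, lower, reverse, length, word_count, title]
Allowed values:
upper, lower, reverse, length, word_count, title
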